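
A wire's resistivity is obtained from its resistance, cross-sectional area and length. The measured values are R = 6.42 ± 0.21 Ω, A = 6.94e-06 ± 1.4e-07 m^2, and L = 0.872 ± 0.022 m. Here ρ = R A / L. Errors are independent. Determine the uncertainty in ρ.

2.35e-06 Ω·m

Since ρ is a product/quotient, work with relative uncertainties:
  (1·δR/R)² = (1×0.0327)² = 0.00107;  (1·δA/A)² = (1×0.0202)² = 0.000407;  (-1·δL/L)² = (-1×0.0252)² = 0.000637
δρ/ρ = √(0.00211) = 0.0460
ρ = 5.11e-05 Ω·m, so δρ = 0.0460 × 5.11e-05 = 2.35e-06 Ω·m.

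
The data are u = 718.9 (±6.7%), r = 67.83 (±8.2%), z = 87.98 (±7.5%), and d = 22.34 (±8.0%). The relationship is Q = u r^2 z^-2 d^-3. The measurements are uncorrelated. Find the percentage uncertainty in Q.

For a monomial Q ∝ u, r^2, z^-2, d^-3, fractional errors add in quadrature:
  (1·δu/u)² = (1×0.0670)² = 0.00449;  (2·δr/r)² = (2×0.0820)² = 0.0269;  (-2·δz/z)² = (-2×0.0750)² = 0.0225;  (-3·δd/d)² = (-3×0.0800)² = 0.0576
δQ/Q = √(0.111) = 0.334

33.4%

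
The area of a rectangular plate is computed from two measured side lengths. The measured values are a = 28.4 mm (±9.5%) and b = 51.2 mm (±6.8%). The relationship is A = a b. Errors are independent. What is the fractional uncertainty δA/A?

Relative error in a monomial: (δA/A)² = Σ (nᵢ · δxᵢ/xᵢ)².
  (1·δa/a)² = (1×0.0950)² = 0.00903;  (1·δb/b)² = (1×0.0680)² = 0.00462
δA/A = √(0.0136) = 0.117

0.117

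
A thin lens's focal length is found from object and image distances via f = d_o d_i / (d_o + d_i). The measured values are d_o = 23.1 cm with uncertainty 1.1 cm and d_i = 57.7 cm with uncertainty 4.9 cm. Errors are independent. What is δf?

∂f/∂d_o = (d_i/(d_o+d_i))² = 0.510;  ∂f/∂d_i = (d_o/(d_o+d_i))² = 0.0817
δf = √((∂f/∂d_o · δd_o)² + (∂f/∂d_i · δd_i)²) = √(0.315 + 0.160) = 0.689 cm

0.689 cm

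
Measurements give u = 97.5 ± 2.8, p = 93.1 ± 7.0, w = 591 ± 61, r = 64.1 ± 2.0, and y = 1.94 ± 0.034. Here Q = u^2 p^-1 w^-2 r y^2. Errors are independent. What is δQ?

0.0164

Since Q is a product/quotient, work with relative uncertainties:
  (2·δu/u)² = (2×0.0287)² = 0.00330;  (-1·δp/p)² = (-1×0.0752)² = 0.00565;  (-2·δw/w)² = (-2×0.103)² = 0.0426;  (1·δr/r)² = (1×0.0312)² = 0.000974;  (2·δy/y)² = (2×0.0175)² = 0.00123
δQ/Q = √(0.0538) = 0.232
Q = 0.0705, so δQ = 0.232 × 0.0705 = 0.0164.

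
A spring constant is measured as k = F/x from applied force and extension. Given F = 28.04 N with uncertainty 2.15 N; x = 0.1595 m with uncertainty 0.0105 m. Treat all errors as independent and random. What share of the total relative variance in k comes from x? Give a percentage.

(δk/k)² = (1·δF/F)² + (-1·δx/x)²
  F term: (1×0.0767)² = 0.00588
  x term: (-1×0.0658)² = 0.00433
Total = 0.0102. Share from x = 0.00433/0.0102 = 0.424.

42.4%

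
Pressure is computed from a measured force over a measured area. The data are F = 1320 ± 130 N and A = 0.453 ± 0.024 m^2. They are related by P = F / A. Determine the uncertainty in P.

Since P is a product/quotient, work with relative uncertainties:
  (1·δF/F)² = (1×0.0985)² = 0.00970;  (-1·δA/A)² = (-1×0.0530)² = 0.00281
δP/P = √(0.0125) = 0.112
P = 2910 Pa, so δP = 0.112 × 2910 = 326 Pa.

326 Pa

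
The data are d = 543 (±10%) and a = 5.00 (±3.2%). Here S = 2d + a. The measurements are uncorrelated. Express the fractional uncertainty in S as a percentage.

9.95%

Sums and differences: (δS)² = Σ (cᵢ δxᵢ)².
  (2·δd)² = 11800;  (δa)² = 0.0256
δS = √(11800) = 109
S = 1090, so δS/S = 109/1090 = 0.0995.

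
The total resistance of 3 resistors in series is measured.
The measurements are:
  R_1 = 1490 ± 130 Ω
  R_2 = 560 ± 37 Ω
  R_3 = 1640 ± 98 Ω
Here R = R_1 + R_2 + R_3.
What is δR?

167 Ω

Each term contributes (cᵢ δxᵢ)² to (δR)²:
  (δR_1)² = 16900;  (δR_2)² = 1370;  (δR_3)² = 9600
δR = √(27900) = 167 Ω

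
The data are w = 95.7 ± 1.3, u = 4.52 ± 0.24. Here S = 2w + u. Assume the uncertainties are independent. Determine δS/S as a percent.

Absolute uncertainties add in quadrature for a linear combination:
  (2·δw)² = 6.76;  (δu)² = 0.0576
δS = √(6.82) = 2.61
S = 196, so δS/S = 2.61/196 = 0.0133.

1.33%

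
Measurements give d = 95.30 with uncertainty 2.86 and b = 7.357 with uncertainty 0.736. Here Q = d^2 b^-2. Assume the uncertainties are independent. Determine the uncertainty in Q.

35.1

Relative error in a monomial: (δQ/Q)² = Σ (nᵢ · δxᵢ/xᵢ)².
  (2·δd/d)² = (2×0.0300)² = 0.00360;  (-2·δb/b)² = (-2×0.100)² = 0.0400
δQ/Q = √(0.0436) = 0.209
Q = 167.8, so δQ = 0.209 × 167.8 = 35.1.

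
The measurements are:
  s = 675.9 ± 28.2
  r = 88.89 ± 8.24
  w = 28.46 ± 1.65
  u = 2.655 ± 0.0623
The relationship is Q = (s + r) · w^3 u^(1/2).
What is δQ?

Let h = s + r = 764.8. δh = √(δs² + δr²) = √(795 + 67.9) = 29.4, so δh/h = 0.0384.
Q is then a monomial in h, w, u:
δQ/Q = √((δh/h)² + (3·δw/w)² + (½·δu/u)²) = √(0.00148 + 0.0303 + 0.000138) = 0.179
Q = 2.873e+07, so δQ = 0.179 × 2.873e+07 = 5.13e+06.

5.13e+06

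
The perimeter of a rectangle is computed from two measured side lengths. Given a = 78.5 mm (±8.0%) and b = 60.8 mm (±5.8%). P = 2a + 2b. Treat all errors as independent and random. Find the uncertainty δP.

14.4 mm

For a sum/difference, combine absolute errors in quadrature:
  (2·δa)² = 158;  (2·δb)² = 49.7
δP = √(207) = 14.4 mm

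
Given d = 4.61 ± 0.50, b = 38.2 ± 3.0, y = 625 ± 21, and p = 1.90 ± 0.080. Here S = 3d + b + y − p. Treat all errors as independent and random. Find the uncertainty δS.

21.3

For a sum/difference, combine absolute errors in quadrature:
  (3·δd)² = 2.25;  (δb)² = 9.00;  (δy)² = 441;  (δp)² = 0.00640
δS = √(452) = 21.3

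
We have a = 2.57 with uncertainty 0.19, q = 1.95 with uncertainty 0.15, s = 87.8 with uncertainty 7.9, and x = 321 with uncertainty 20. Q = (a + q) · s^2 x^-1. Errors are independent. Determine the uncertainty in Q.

Let u = a + q = 4.52. δu = √(δa² + δq²) = √(0.0361 + 0.0225) = 0.242, so δu/u = 0.0536.
Q is then a monomial in u, s, x:
δQ/Q = √((δu/u)² + (2·δs/s)² + (-1·δx/x)²) = √(0.00287 + 0.0324 + 0.00388) = 0.198
Q = 109, so δQ = 0.198 × 109 = 21.5.

21.5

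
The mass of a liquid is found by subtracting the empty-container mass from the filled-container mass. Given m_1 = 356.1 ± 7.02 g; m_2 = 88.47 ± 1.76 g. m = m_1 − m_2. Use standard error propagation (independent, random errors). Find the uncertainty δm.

7.24 g

Each term contributes (cᵢ δxᵢ)² to (δm)²:
  (δm_1)² = 49.3;  (δm_2)² = 3.10
δm = √(52.4) = 7.24 g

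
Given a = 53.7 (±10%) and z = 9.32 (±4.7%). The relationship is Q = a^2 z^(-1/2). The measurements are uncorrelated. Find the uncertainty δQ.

190

Q is a product of powers, so relative uncertainties combine in quadrature:
  (2·δa/a)² = (2×0.100)² = 0.0400;  (−½·δz/z)² = (-0.5×0.0470)² = 0.000552
δQ/Q = √(0.0406) = 0.201
Q = 945, so δQ = 0.201 × 945 = 190.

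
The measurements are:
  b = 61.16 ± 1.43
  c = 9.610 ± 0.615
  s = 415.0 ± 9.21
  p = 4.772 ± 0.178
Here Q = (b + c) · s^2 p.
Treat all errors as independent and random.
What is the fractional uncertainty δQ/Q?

Let u = b + c = 70.77. δu = √(δb² + δc²) = √(2.04 + 0.378) = 1.56, so δu/u = 0.0220.
Q is then a monomial in u, s, p:
δQ/Q = √((δu/u)² + (2·δs/s)² + (1·δp/p)²) = √(0.000484 + 0.00197 + 0.00139) = 0.0620

0.0620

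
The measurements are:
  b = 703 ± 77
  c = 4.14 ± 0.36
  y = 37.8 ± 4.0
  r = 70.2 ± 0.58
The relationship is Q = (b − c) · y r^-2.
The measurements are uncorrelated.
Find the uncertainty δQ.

Let u = b − c = 699. δu = √(δb² + δc²) = √(5930 + 0.130) = 77.0, so δu/u = 0.110.
Q is then a monomial in u, y, r:
δQ/Q = √((δu/u)² + (1·δy/y)² + (-2·δr/r)²) = √(0.0121 + 0.0112 + 0.000273) = 0.154
Q = 5.36, so δQ = 0.154 × 5.36 = 0.824.

0.824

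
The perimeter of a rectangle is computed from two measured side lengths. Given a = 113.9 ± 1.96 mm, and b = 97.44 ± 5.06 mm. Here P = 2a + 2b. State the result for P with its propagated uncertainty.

Absolute uncertainties add in quadrature for a linear combination:
  (2·δa)² = 15.4;  (2·δb)² = 102
δP = √(118) = 10.9 mm
P = 422.7 mm.

422.7 ± 10.9 mm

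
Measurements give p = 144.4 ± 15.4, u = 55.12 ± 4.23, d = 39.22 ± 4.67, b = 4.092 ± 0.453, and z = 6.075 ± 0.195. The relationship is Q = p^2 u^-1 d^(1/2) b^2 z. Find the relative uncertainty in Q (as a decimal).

For a monomial Q ∝ p^2, u^-1, d^(1/2), b^2, z, fractional errors add in quadrature:
  (2·δp/p)² = (2×0.107)² = 0.0455;  (-1·δu/u)² = (-1×0.0767)² = 0.00589;  (½·δd/d)² = (0.5×0.119)² = 0.00354;  (2·δb/b)² = (2×0.111)² = 0.0490;  (1·δz/z)² = (1×0.0321)² = 0.00103
δQ/Q = √(0.105) = 0.324

0.324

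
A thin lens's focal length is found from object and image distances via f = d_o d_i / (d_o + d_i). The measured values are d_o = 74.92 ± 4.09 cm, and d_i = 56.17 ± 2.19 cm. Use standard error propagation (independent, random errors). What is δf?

1.04 cm

∂f/∂d_o = (d_i/(d_o+d_i))² = 0.184;  ∂f/∂d_i = (d_o/(d_o+d_i))² = 0.327
δf = √((∂f/∂d_o · δd_o)² + (∂f/∂d_i · δd_i)²) = √(0.564 + 0.512) = 1.04 cm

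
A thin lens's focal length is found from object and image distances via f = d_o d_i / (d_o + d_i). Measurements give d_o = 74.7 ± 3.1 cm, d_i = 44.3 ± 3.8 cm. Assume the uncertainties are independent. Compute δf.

∂f/∂d_o = (d_i/(d_o+d_i))² = 0.139;  ∂f/∂d_i = (d_o/(d_o+d_i))² = 0.394
δf = √((∂f/∂d_o · δd_o)² + (∂f/∂d_i · δd_i)²) = √(0.185 + 2.24) = 1.56 cm

1.56 cm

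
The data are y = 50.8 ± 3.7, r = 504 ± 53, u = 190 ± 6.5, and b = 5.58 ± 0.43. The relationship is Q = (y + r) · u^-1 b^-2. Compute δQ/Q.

Let w = y + r = 555. δw = √(δy² + δr²) = √(13.7 + 2810) = 53.1, so δw/w = 0.0958.
Q is then a monomial in w, u, b:
δQ/Q = √((δw/w)² + (-1·δu/u)² + (-2·δb/b)²) = √(0.00917 + 0.00117 + 0.0238) = 0.185

0.185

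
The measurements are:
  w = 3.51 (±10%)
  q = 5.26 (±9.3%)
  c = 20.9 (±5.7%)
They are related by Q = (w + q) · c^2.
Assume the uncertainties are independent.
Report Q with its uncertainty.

3830 ± 510

Let u = w + q = 8.77. δu = √(δw² + δq²) = √(0.123 + 0.239) = 0.602, so δu/u = 0.0687.
Q is then a monomial in u, c:
δQ/Q = √((δu/u)² + (2·δc/c)²) = √(0.00471 + 0.0130) = 0.133
Q = 3830, so δQ = 0.133 × 3830 = 510.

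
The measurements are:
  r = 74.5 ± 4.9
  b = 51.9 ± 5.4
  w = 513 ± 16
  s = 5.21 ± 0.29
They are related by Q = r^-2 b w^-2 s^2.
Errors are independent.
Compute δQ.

2.03e-07

Products/powers → add relative errors in quadrature, weighted by exponent:
  (-2·δr/r)² = (-2×0.0658)² = 0.0173;  (1·δb/b)² = (1×0.104)² = 0.0108;  (-2·δw/w)² = (-2×0.0312)² = 0.00389;  (2·δs/s)² = (2×0.0557)² = 0.0124
δQ/Q = √(0.0444) = 0.211
Q = 9.64e-07, so δQ = 0.211 × 9.64e-07 = 2.03e-07.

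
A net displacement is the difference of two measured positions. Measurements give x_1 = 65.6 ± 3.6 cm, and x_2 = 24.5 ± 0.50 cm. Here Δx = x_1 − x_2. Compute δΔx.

3.63 cm

Δx is a linear combination, so absolute uncertainties add in quadrature:
  (δx_1)² = 13.0;  (δx_2)² = 0.250
δΔx = √(13.2) = 3.63 cm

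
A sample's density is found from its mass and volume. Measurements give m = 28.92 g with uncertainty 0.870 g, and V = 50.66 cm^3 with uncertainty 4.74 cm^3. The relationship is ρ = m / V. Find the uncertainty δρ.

0.0561 g/cm^3

Products/powers → add relative errors in quadrature, weighted by exponent:
  (1·δm/m)² = (1×0.0301)² = 0.000905;  (-1·δV/V)² = (-1×0.0936)² = 0.00875
δρ/ρ = √(0.00966) = 0.0983
ρ = 0.5709 g/cm^3, so δρ = 0.0983 × 0.5709 = 0.0561 g/cm^3.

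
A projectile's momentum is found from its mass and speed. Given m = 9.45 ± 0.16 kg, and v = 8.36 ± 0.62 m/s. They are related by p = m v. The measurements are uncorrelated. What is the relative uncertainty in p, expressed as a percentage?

Each factor contributes (exponent × relative error)² to (δp/p)²:
  (1·δm/m)² = (1×0.0169)² = 0.000287;  (1·δv/v)² = (1×0.0742)² = 0.00550
δp/p = √(0.00579) = 0.0761

7.61%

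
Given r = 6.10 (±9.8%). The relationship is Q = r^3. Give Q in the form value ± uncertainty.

Each factor contributes (exponent × relative error)² to (δQ/Q)²:
  (3·δr/r)² = (3×0.0980)² = 0.0864
δQ/Q = √(0.0864) = 0.294
Q = 227, so δQ = 0.294 × 227 = 66.7.

227 ± 66.7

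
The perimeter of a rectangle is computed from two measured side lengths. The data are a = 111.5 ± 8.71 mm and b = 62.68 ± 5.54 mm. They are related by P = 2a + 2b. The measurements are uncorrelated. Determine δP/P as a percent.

Sums and differences: (δP)² = Σ (cᵢ δxᵢ)².
  (2·δa)² = 303;  (2·δb)² = 123
δP = √(426) = 20.6 mm
P = 348.4 mm, so δP/P = 20.6/348.4 = 0.0593.

5.93%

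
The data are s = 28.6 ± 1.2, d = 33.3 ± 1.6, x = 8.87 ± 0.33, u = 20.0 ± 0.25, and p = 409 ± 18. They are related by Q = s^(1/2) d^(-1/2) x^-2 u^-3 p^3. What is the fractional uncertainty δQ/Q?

0.159

Relative error in a monomial: (δQ/Q)² = Σ (nᵢ · δxᵢ/xᵢ)².
  (½·δs/s)² = (0.5×0.0420)² = 0.000440;  (−½·δd/d)² = (-0.5×0.0480)² = 0.000577;  (-2·δx/x)² = (-2×0.0372)² = 0.00554;  (-3·δu/u)² = (-3×0.0125)² = 0.00141;  (3·δp/p)² = (3×0.0440)² = 0.0174
δQ/Q = √(0.0254) = 0.159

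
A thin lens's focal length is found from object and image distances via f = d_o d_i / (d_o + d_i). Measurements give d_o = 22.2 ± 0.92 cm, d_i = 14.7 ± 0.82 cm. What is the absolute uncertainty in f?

∂f/∂d_o = (d_i/(d_o+d_i))² = 0.159;  ∂f/∂d_i = (d_o/(d_o+d_i))² = 0.362
δf = √((∂f/∂d_o · δd_o)² + (∂f/∂d_i · δd_i)²) = √(0.0213 + 0.0881) = 0.331 cm

0.331 cm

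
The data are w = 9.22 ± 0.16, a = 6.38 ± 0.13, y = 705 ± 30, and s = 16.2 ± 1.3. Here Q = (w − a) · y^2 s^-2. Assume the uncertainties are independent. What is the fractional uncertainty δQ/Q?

Let u = w − a = 2.84. δu = √(δw² + δa²) = √(0.0256 + 0.0169) = 0.206, so δu/u = 0.0726.
Q is then a monomial in u, y, s:
δQ/Q = √((δu/u)² + (2·δy/y)² + (-2·δs/s)²) = √(0.00527 + 0.00724 + 0.0258) = 0.196

0.196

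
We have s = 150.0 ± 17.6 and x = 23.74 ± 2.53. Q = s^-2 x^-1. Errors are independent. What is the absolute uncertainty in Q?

Since Q is a product/quotient, work with relative uncertainties:
  (-2·δs/s)² = (-2×0.117)² = 0.0551;  (-1·δx/x)² = (-1×0.107)² = 0.0114
δQ/Q = √(0.0664) = 0.258
Q = 1.872e-06, so δQ = 0.258 × 1.872e-06 = 4.83e-07.

4.83e-07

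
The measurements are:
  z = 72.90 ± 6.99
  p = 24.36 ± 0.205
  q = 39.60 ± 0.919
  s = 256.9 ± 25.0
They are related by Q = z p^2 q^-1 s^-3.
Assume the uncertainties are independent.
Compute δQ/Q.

0.309

Relative error in a monomial: (δQ/Q)² = Σ (nᵢ · δxᵢ/xᵢ)².
  (1·δz/z)² = (1×0.0959)² = 0.00919;  (2·δp/p)² = (2×0.00842)² = 0.000283;  (-1·δq/q)² = (-1×0.0232)² = 0.000539;  (-3·δs/s)² = (-3×0.0973)² = 0.0852
δQ/Q = √(0.0952) = 0.309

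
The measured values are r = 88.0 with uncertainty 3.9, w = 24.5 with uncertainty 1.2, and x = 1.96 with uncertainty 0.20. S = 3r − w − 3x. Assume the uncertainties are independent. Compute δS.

S is a linear combination, so absolute uncertainties add in quadrature:
  (3·δr)² = 137;  (δw)² = 1.44;  (3·δx)² = 0.360
δS = √(139) = 11.8

11.8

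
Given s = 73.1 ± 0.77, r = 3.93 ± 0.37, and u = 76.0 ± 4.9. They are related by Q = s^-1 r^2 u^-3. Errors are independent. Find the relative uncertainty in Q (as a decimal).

Q is a product of powers, so relative uncertainties combine in quadrature:
  (-1·δs/s)² = (-1×0.0105)² = 0.000111;  (2·δr/r)² = (2×0.0941)² = 0.0355;  (-3·δu/u)² = (-3×0.0645)² = 0.0374
δQ/Q = √(0.0730) = 0.270

0.270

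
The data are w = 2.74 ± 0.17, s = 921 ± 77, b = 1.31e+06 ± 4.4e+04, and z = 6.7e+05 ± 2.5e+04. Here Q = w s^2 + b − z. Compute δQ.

Let p = w·s^2 = 2.32e+06. δp/p = √((1·δw/w)² + (2·δs/s)²) = √(0.00385 + 0.0280) = 0.178, so δp = 4.15e+05.
Q = p + b − z: δQ = √(δp² + δb² + δz²) = √(1.72e+11 + 1.94e+09 + 6.25e+08) = 4.18e+05

4.18e+05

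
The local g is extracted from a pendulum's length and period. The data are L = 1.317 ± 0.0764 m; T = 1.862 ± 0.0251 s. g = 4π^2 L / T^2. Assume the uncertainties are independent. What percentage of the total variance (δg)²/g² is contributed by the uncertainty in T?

(δg/g)² = (1·δL/L)² + (-2·δT/T)²
  L term: (1×0.0580)² = 0.00337
  T term: (-2×0.0135)² = 0.000727
Total = 0.00409. Share from T = 0.000727/0.00409 = 0.178.

17.8%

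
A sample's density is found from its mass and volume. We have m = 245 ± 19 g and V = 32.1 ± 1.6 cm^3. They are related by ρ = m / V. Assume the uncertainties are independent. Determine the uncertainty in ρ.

ρ is a product of powers, so relative uncertainties combine in quadrature:
  (1·δm/m)² = (1×0.0776)² = 0.00601;  (-1·δV/V)² = (-1×0.0498)² = 0.00248
δρ/ρ = √(0.00850) = 0.0922
ρ = 7.63 g/cm^3, so δρ = 0.0922 × 7.63 = 0.704 g/cm^3.

0.704 g/cm^3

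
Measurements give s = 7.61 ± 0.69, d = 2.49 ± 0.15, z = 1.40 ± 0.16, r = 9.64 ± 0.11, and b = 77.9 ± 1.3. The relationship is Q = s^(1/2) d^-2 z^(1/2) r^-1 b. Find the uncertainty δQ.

0.605

Relative error in a monomial: (δQ/Q)² = Σ (nᵢ · δxᵢ/xᵢ)².
  (½·δs/s)² = (0.5×0.0907)² = 0.00206;  (-2·δd/d)² = (-2×0.0602)² = 0.0145;  (½·δz/z)² = (0.5×0.114)² = 0.00327;  (-1·δr/r)² = (-1×0.0114)² = 0.000130;  (1·δb/b)² = (1×0.0167)² = 0.000278
δQ/Q = √(0.0202) = 0.142
Q = 4.25, so δQ = 0.142 × 4.25 = 0.605.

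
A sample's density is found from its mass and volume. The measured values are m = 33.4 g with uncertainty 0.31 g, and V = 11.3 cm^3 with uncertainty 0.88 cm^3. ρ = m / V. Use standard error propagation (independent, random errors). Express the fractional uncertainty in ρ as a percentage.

7.84%

Products/powers → add relative errors in quadrature, weighted by exponent:
  (1·δm/m)² = (1×0.00928)² = 8.61e-05;  (-1·δV/V)² = (-1×0.0779)² = 0.00606
δρ/ρ = √(0.00615) = 0.0784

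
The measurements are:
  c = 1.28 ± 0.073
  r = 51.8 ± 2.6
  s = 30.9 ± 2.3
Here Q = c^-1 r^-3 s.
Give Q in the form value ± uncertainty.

(1.74 ± 0.308) × 10^-4

Relative error in a monomial: (δQ/Q)² = Σ (nᵢ · δxᵢ/xᵢ)².
  (-1·δc/c)² = (-1×0.0570)² = 0.00325;  (-3·δr/r)² = (-3×0.0502)² = 0.0227;  (1·δs/s)² = (1×0.0744)² = 0.00554
δQ/Q = √(0.0315) = 0.177
Q = 0.000174, so δQ = 0.177 × 0.000174 = 3.08e-05.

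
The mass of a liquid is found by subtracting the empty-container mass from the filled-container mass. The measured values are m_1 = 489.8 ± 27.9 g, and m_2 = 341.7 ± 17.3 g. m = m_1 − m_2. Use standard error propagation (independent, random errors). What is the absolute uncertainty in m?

m is a linear combination, so absolute uncertainties add in quadrature:
  (δm_1)² = 778;  (δm_2)² = 299
δm = √(1080) = 32.8 g

32.8 g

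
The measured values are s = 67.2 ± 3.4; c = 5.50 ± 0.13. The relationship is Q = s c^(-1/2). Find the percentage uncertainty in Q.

Since Q is a product/quotient, work with relative uncertainties:
  (1·δs/s)² = (1×0.0506)² = 0.00256;  (−½·δc/c)² = (-0.5×0.0236)² = 0.000140
δQ/Q = √(0.00270) = 0.0520

5.20%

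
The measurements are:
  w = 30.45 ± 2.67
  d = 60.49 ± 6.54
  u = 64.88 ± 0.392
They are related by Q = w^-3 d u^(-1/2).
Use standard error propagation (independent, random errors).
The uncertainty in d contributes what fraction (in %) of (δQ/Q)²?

14.4%

(δQ/Q)² = (-3·δw/w)² + (1·δd/d)² + (−½·δu/u)²
  w term: (-3×0.0877)² = 0.0692
  d term: (1×0.108)² = 0.0117
  u term: (-0.5×0.00604)² = 9.13e-06
Total = 0.0809. Share from d = 0.0117/0.0809 = 0.144.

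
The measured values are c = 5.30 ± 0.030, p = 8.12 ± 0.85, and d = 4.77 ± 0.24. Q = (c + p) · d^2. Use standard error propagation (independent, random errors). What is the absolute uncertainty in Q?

36.3

Let u = c + p = 13.4. δu = √(δc² + δp²) = √(0.000900 + 0.722) = 0.851, so δu/u = 0.0634.
Q is then a monomial in u, d:
δQ/Q = √((δu/u)² + (2·δd/d)²) = √(0.00402 + 0.0101) = 0.119
Q = 305, so δQ = 0.119 × 305 = 36.3.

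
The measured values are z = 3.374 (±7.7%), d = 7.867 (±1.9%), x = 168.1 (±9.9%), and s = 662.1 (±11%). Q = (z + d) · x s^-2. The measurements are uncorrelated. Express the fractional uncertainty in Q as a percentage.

24.3%

Let u = z + d = 11.24. δu = √(δz² + δd²) = √(0.0675 + 0.0223) = 0.300, so δu/u = 0.0267.
Q is then a monomial in u, x, s:
δQ/Q = √((δu/u)² + (1·δx/x)² + (-2·δs/s)²) = √(0.000711 + 0.00980 + 0.0484) = 0.243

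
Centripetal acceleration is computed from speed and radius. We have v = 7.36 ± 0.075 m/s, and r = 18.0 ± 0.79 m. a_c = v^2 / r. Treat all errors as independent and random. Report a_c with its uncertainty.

a_c is a product of powers, so relative uncertainties combine in quadrature:
  (2·δv/v)² = (2×0.0102)² = 0.000415;  (-1·δr/r)² = (-1×0.0439)² = 0.00193
δa_c/a_c = √(0.00234) = 0.0484
a_c = 3.01 m/s^2, so δa_c = 0.0484 × 3.01 = 0.146 m/s^2.

3.01 ± 0.146 m/s^2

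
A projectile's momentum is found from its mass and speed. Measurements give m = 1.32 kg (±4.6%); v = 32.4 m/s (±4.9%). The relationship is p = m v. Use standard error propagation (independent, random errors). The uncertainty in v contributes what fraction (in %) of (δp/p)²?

(δp/p)² = (1·δm/m)² + (1·δv/v)²
  m term: (1×0.0460)² = 0.00212
  v term: (1×0.0490)² = 0.00240
Total = 0.00452. Share from v = 0.00240/0.00452 = 0.532.

53.2%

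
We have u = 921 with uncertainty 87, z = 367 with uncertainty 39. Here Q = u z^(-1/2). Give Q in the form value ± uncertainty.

Q is a product of powers, so relative uncertainties combine in quadrature:
  (1·δu/u)² = (1×0.0945)² = 0.00892;  (−½·δz/z)² = (-0.5×0.106)² = 0.00282
δQ/Q = √(0.0117) = 0.108
Q = 48.1, so δQ = 0.108 × 48.1 = 5.21.

48.1 ± 5.21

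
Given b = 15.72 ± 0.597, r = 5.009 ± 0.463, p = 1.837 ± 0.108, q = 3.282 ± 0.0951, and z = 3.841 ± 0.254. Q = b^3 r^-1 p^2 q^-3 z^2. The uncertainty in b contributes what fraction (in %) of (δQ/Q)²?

21.5%

(δQ/Q)² = (3·δb/b)² + (-1·δr/r)² + (2·δp/p)² + (-3·δq/q)² + (2·δz/z)²
  b term: (3×0.0380)² = 0.0130
  r term: (-1×0.0924)² = 0.00854
  p term: (2×0.0588)² = 0.0138
  q term: (-3×0.0290)² = 0.00756
  z term: (2×0.0661)² = 0.0175
Total = 0.0604. Share from b = 0.0130/0.0604 = 0.215.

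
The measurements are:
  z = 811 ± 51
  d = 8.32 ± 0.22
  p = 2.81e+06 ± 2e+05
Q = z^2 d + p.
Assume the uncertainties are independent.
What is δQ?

Let w = z^2·d = 5.47e+06. δw/w = √((2·δz/z)² + (1·δd/d)²) = √(0.0158 + 0.000699) = 0.129, so δw = 7.03e+05.
Q = w + p: δQ = √(δw² + δp²) = √(4.95e+11 + 4e+10) = 7.31e+05

7.31e+05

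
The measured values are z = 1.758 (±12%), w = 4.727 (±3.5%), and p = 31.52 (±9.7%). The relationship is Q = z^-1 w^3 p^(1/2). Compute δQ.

56.2

Relative error in a monomial: (δQ/Q)² = Σ (nᵢ · δxᵢ/xᵢ)².
  (-1·δz/z)² = (-1×0.120)² = 0.0144;  (3·δw/w)² = (3×0.0350)² = 0.0110;  (½·δp/p)² = (0.5×0.0970)² = 0.00235
δQ/Q = √(0.0278) = 0.167
Q = 337.3, so δQ = 0.167 × 337.3 = 56.2.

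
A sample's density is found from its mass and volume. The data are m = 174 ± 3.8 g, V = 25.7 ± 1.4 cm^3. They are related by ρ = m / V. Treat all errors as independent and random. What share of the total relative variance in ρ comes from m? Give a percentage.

(δρ/ρ)² = (1·δm/m)² + (-1·δV/V)²
  m term: (1×0.0218)² = 0.000477
  V term: (-1×0.0545)² = 0.00297
Total = 0.00344. Share from m = 0.000477/0.00344 = 0.138.

13.8%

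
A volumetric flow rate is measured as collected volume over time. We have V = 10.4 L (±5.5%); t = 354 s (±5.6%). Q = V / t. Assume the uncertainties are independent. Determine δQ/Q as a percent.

7.85%

Products/powers → add relative errors in quadrature, weighted by exponent:
  (1·δV/V)² = (1×0.0550)² = 0.00303;  (-1·δt/t)² = (-1×0.0560)² = 0.00314
δQ/Q = √(0.00616) = 0.0785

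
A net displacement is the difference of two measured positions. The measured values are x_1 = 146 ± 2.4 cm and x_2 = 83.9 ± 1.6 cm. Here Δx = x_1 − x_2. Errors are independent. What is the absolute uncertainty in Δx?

2.88 cm

Δx is a linear combination, so absolute uncertainties add in quadrature:
  (δx_1)² = 5.76;  (δx_2)² = 2.56
δΔx = √(8.32) = 2.88 cm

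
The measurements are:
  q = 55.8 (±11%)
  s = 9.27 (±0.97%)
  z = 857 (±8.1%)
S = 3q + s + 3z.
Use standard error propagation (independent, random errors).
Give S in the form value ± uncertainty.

S is a linear combination, so absolute uncertainties add in quadrature:
  (3·δq)² = 339;  (δs)² = 0.00809;  (3·δz)² = 43400
δS = √(43700) = 209
S = 2750.

2750 ± 209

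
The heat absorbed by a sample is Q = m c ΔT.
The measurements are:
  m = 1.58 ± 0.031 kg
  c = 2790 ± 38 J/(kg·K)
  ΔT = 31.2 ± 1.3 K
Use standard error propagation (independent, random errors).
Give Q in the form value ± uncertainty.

(1.38 ± 0.0661) × 10^5 J

Products/powers → add relative errors in quadrature, weighted by exponent:
  (1·δm/m)² = (1×0.0196)² = 0.000385;  (1·δc/c)² = (1×0.0136)² = 0.000186;  (1·δΔT/ΔT)² = (1×0.0417)² = 0.00174
δQ/Q = √(0.00231) = 0.0480
Q = 1.38e+05 J, so δQ = 0.0480 × 1.38e+05 = 6610 J.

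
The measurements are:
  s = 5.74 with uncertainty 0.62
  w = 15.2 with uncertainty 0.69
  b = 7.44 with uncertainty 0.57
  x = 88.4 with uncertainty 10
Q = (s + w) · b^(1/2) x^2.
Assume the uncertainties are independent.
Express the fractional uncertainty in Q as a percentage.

23.4%

Let u = s + w = 20.9. δu = √(δs² + δw²) = √(0.384 + 0.476) = 0.928, so δu/u = 0.0443.
Q is then a monomial in u, b, x:
δQ/Q = √((δu/u)² + (½·δb/b)² + (2·δx/x)²) = √(0.00196 + 0.00147 + 0.0512) = 0.234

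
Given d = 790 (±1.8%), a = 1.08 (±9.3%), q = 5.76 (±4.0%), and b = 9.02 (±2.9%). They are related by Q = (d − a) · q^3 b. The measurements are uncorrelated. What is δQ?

Let u = d − a = 789. δu = √(δd² + δa²) = √(202 + 0.0101) = 14.2, so δu/u = 0.0180.
Q is then a monomial in u, q, b:
δQ/Q = √((δu/u)² + (3·δq/q)² + (1·δb/b)²) = √(0.000325 + 0.0144 + 0.000841) = 0.125
Q = 1.36e+06, so δQ = 0.125 × 1.36e+06 = 1.7e+05.

1.7e+05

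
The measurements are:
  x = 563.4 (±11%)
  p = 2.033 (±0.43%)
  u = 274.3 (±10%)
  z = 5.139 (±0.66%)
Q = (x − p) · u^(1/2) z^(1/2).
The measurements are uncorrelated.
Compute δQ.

2560

Let w = x − p = 561.4. δw = √(δx² + δp²) = √(3840 + 7.64e-05) = 62.0, so δw/w = 0.110.
Q is then a monomial in w, u, z:
δQ/Q = √((δw/w)² + (½·δu/u)² + (½·δz/z)²) = √(0.0122 + 0.00250 + 1.09e-05) = 0.121
Q = 21080, so δQ = 0.121 × 21080 = 2560.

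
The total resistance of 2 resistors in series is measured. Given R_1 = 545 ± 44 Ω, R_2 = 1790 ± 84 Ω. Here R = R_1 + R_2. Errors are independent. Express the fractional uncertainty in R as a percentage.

4.06%

For a sum/difference, combine absolute errors in quadrature:
  (δR_1)² = 1940;  (δR_2)² = 7060
δR = √(8990) = 94.8 Ω
R = 2340 Ω, so δR/R = 94.8/2340 = 0.0406.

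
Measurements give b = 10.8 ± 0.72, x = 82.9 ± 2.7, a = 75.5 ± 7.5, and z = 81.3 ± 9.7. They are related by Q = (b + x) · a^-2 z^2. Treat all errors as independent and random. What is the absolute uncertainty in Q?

Let u = b + x = 93.7. δu = √(δb² + δx²) = √(0.518 + 7.29) = 2.79, so δu/u = 0.0298.
Q is then a monomial in u, a, z:
δQ/Q = √((δu/u)² + (-2·δa/a)² + (2·δz/z)²) = √(0.000889 + 0.0395 + 0.0569) = 0.312
Q = 109, so δQ = 0.312 × 109 = 33.9.

33.9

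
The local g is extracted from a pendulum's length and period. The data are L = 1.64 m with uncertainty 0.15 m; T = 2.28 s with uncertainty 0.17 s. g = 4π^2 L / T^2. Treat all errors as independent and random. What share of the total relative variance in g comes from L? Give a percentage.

27.3%

(δg/g)² = (1·δL/L)² + (-2·δT/T)²
  L term: (1×0.0915)² = 0.00837
  T term: (-2×0.0746)² = 0.0222
Total = 0.0306. Share from L = 0.00837/0.0306 = 0.273.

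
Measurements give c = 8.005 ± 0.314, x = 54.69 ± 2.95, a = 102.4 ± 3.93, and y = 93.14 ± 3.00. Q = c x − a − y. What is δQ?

Let p = c·x = 437.8. δp/p = √((1·δc/c)² + (1·δx/x)²) = √(0.00154 + 0.00291) = 0.0667, so δp = 29.2.
Q = p − a − y: δQ = √(δp² + δa² + δy²) = √(853 + 15.4 + 9.00) = 29.6

29.6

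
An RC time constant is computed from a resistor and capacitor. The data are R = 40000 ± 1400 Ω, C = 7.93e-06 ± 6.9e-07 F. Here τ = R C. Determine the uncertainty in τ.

τ is a product of powers, so relative uncertainties combine in quadrature:
  (1·δR/R)² = (1×0.0350)² = 0.00123;  (1·δC/C)² = (1×0.0870)² = 0.00757
δτ/τ = √(0.00880) = 0.0938
τ = 0.317 s, so δτ = 0.0938 × 0.317 = 0.0297 s.

0.0297 s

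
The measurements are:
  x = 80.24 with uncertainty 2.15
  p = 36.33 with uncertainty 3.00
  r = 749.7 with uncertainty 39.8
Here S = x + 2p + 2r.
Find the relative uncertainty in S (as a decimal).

Each term contributes (cᵢ δxᵢ)² to (δS)²:
  (δx)² = 4.62;  (2·δp)² = 36.0;  (2·δr)² = 6340
δS = √(6380) = 79.9
S = 1652, so δS/S = 79.9/1652 = 0.0483.

0.0483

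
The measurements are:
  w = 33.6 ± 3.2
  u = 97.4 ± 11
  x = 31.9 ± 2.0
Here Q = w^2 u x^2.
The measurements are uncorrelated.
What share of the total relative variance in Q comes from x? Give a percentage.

(δQ/Q)² = (2·δw/w)² + (1·δu/u)² + (2·δx/x)²
  w term: (2×0.0952)² = 0.0363
  u term: (1×0.113)² = 0.0128
  x term: (2×0.0627)² = 0.0157
Total = 0.0648. Share from x = 0.0157/0.0648 = 0.243.

24.3%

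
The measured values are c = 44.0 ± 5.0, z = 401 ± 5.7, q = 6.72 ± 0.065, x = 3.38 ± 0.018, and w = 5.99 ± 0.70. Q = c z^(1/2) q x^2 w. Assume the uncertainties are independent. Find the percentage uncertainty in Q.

Since Q is a product/quotient, work with relative uncertainties:
  (1·δc/c)² = (1×0.114)² = 0.0129;  (½·δz/z)² = (0.5×0.0142)² = 5.05e-05;  (1·δq/q)² = (1×0.00967)² = 9.36e-05;  (2·δx/x)² = (2×0.00533)² = 0.000113;  (1·δw/w)² = (1×0.117)² = 0.0137
δQ/Q = √(0.0268) = 0.164

16.4%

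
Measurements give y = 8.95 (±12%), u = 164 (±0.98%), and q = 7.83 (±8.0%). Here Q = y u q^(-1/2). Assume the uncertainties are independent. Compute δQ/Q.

0.127

Products/powers → add relative errors in quadrature, weighted by exponent:
  (1·δy/y)² = (1×0.120)² = 0.0144;  (1·δu/u)² = (1×0.00980)² = 9.6e-05;  (−½·δq/q)² = (-0.5×0.0800)² = 0.00160
δQ/Q = √(0.0161) = 0.127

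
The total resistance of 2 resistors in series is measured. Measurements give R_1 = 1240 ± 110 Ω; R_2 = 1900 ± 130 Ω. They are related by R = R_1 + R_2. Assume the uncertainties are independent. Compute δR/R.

R is a linear combination, so absolute uncertainties add in quadrature:
  (δR_1)² = 12100;  (δR_2)² = 16900
δR = √(29000) = 170 Ω
R = 3140 Ω, so δR/R = 170/3140 = 0.0542.

0.0542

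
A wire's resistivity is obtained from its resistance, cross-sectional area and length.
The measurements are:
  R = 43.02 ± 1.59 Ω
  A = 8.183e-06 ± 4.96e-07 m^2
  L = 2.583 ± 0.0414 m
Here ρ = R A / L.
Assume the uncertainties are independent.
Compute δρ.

9.92e-06 Ω·m

Since ρ is a product/quotient, work with relative uncertainties:
  (1·δR/R)² = (1×0.0370)² = 0.00137;  (1·δA/A)² = (1×0.0606)² = 0.00367;  (-1·δL/L)² = (-1×0.0160)² = 0.000257
δρ/ρ = √(0.00530) = 0.0728
ρ = 0.0001363 Ω·m, so δρ = 0.0728 × 0.0001363 = 9.92e-06 Ω·m.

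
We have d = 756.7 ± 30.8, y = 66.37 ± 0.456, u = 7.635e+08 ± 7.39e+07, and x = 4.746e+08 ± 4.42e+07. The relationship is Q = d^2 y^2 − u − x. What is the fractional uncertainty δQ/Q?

Let p = d^2·y^2 = 2.522e+09. δp/p = √((2·δd/d)² + (2·δy/y)²) = √(0.00663 + 0.000189) = 0.0826, so δp = 2.08e+08.
Q = p − u − x: δQ = √(δp² + δu² + δx²) = √(4.34e+16 + 5.46e+15 + 1.95e+15) = 2.25e+08
Q = 1.284e+09, so δQ/Q = 2.25e+08/1.284e+09 = 0.175.

0.175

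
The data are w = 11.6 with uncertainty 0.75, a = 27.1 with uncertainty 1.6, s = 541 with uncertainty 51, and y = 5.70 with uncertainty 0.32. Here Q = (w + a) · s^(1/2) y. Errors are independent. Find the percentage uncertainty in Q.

8.64%

Let u = w + a = 38.7. δu = √(δw² + δa²) = √(0.562 + 2.56) = 1.77, so δu/u = 0.0457.
Q is then a monomial in u, s, y:
δQ/Q = √((δu/u)² + (½·δs/s)² + (1·δy/y)²) = √(0.00208 + 0.00222 + 0.00315) = 0.0864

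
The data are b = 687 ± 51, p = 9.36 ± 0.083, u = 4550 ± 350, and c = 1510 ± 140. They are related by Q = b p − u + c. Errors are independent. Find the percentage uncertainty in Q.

Let w = b·p = 6430. δw/w = √((1·δb/b)² + (1·δp/p)²) = √(0.00551 + 7.86e-05) = 0.0748, so δw = 481.
Q = w − u + c: δQ = √(δw² + δu² + δc²) = √(2.31e+05 + 1.22e+05 + 19600) = 611
Q = 3390, so δQ/Q = 611/3390 = 0.180.

18.0%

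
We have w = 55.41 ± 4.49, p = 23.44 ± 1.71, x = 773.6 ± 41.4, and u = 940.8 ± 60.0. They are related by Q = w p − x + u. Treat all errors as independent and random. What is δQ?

159

Let h = w·p = 1299. δh/h = √((1·δw/w)² + (1·δp/p)²) = √(0.00657 + 0.00532) = 0.109, so δh = 142.
Q = h − x + u: δQ = √(δh² + δx² + δu²) = √(20100 + 1710 + 3600) = 159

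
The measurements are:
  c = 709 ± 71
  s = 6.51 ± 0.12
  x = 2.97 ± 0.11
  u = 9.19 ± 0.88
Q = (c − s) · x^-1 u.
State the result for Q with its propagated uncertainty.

2170 ± 313

Let w = c − s = 702. δw = √(δc² + δs²) = √(5040 + 0.0144) = 71.0, so δw/w = 0.101.
Q is then a monomial in w, x, u:
δQ/Q = √((δw/w)² + (-1·δx/x)² + (1·δu/u)²) = √(0.0102 + 0.00137 + 0.00917) = 0.144
Q = 2170, so δQ = 0.144 × 2170 = 313.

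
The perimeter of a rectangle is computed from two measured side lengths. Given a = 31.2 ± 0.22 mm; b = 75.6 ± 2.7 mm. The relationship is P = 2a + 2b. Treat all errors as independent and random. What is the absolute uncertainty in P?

5.42 mm

For a sum/difference, combine absolute errors in quadrature:
  (2·δa)² = 0.194;  (2·δb)² = 29.2
δP = √(29.4) = 5.42 mm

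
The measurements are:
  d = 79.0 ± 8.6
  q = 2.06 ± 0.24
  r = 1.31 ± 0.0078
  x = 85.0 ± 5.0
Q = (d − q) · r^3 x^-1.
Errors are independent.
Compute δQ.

0.260

Let u = d − q = 76.9. δu = √(δd² + δq²) = √(74.0 + 0.0576) = 8.60, so δu/u = 0.112.
Q is then a monomial in u, r, x:
δQ/Q = √((δu/u)² + (3·δr/r)² + (-1·δx/x)²) = √(0.0125 + 0.000319 + 0.00346) = 0.128
Q = 2.03, so δQ = 0.128 × 2.03 = 0.260.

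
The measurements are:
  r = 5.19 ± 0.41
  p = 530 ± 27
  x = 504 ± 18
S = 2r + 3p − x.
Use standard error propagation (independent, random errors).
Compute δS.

For a sum/difference, combine absolute errors in quadrature:
  (2·δr)² = 0.672;  (3·δp)² = 6560;  (δx)² = 324
δS = √(6890) = 83.0

83.0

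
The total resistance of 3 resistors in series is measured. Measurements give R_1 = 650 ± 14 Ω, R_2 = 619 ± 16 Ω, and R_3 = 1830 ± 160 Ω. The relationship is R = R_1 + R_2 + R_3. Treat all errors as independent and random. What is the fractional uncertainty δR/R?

0.0521

For a sum/difference, combine absolute errors in quadrature:
  (δR_1)² = 196;  (δR_2)² = 256;  (δR_3)² = 25600
δR = √(26100) = 161 Ω
R = 3100 Ω, so δR/R = 161/3100 = 0.0521.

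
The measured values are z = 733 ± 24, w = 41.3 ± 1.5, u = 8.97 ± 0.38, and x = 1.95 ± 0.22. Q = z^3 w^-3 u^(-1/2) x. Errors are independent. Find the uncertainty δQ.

678

For a monomial Q ∝ z^3, w^-3, u^(-1/2), x, fractional errors add in quadrature:
  (3·δz/z)² = (3×0.0327)² = 0.00965;  (-3·δw/w)² = (-3×0.0363)² = 0.0119;  (−½·δu/u)² = (-0.5×0.0424)² = 0.000449;  (1·δx/x)² = (1×0.113)² = 0.0127
δQ/Q = √(0.0347) = 0.186
Q = 3640, so δQ = 0.186 × 3640 = 678.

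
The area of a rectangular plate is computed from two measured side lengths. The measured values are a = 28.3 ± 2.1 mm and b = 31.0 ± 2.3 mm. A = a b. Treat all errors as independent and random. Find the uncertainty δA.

92.1 mm^2

A is a product of powers, so relative uncertainties combine in quadrature:
  (1·δa/a)² = (1×0.0742)² = 0.00551;  (1·δb/b)² = (1×0.0742)² = 0.00550
δA/A = √(0.0110) = 0.105
A = 877 mm^2, so δA = 0.105 × 877 = 92.1 mm^2.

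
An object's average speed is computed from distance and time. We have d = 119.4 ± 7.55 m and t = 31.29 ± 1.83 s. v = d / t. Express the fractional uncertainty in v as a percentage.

v is a product of powers, so relative uncertainties combine in quadrature:
  (1·δd/d)² = (1×0.0632)² = 0.00400;  (-1·δt/t)² = (-1×0.0585)² = 0.00342
δv/v = √(0.00742) = 0.0861

8.61%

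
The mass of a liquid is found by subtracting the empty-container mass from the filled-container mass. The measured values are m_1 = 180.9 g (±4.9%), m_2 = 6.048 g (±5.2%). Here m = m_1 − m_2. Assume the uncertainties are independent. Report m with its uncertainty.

Sums and differences: (δm)² = Σ (cᵢ δxᵢ)².
  (δm_1)² = 78.6;  (δm_2)² = 0.0989
δm = √(78.7) = 8.87 g
m = 174.9 g.

174.9 ± 8.87 g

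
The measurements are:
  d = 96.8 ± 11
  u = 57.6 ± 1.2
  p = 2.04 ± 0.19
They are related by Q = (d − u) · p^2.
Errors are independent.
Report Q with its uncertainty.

163 ± 55.2

Let w = d − u = 39.2. δw = √(δd² + δu²) = √(121 + 1.44) = 11.1, so δw/w = 0.282.
Q is then a monomial in w, p:
δQ/Q = √((δw/w)² + (2·δp/p)²) = √(0.0797 + 0.0347) = 0.338
Q = 163, so δQ = 0.338 × 163 = 55.2.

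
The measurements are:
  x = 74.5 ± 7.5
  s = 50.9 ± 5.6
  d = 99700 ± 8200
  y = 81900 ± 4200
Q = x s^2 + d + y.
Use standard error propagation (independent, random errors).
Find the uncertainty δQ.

47600

Let p = x·s^2 = 1.93e+05. δp/p = √((1·δx/x)² + (2·δs/s)²) = √(0.0101 + 0.0484) = 0.242, so δp = 46700.
Q = p + d + y: δQ = √(δp² + δd² + δy²) = √(2.18e+09 + 6.72e+07 + 1.76e+07) = 47600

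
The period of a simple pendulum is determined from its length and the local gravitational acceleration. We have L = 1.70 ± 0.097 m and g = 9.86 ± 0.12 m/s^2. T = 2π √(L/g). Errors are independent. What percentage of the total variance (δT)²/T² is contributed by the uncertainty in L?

(δT/T)² = (½·δL/L)² + (−½·δg/g)²
  L term: (0.5×0.0571)² = 0.000814
  g term: (-0.5×0.0122)² = 3.7e-05
Total = 0.000851. Share from L = 0.000814/0.000851 = 0.956.

95.6%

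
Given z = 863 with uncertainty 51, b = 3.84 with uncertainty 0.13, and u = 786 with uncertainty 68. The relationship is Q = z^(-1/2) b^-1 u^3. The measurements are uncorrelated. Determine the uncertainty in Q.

Products/powers → add relative errors in quadrature, weighted by exponent:
  (−½·δz/z)² = (-0.5×0.0591)² = 0.000873;  (-1·δb/b)² = (-1×0.0339)² = 0.00115;  (3·δu/u)² = (3×0.0865)² = 0.0674
δQ/Q = √(0.0694) = 0.263
Q = 4.3e+06, so δQ = 0.263 × 4.3e+06 = 1.13e+06.

1.13e+06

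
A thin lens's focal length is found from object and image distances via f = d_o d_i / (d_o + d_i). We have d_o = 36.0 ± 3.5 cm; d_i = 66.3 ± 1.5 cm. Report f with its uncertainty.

∂f/∂d_o = (d_i/(d_o+d_i))² = 0.420;  ∂f/∂d_i = (d_o/(d_o+d_i))² = 0.124
δf = √((∂f/∂d_o · δd_o)² + (∂f/∂d_i · δd_i)²) = √(2.16 + 0.0345) = 1.48 cm
f = 23.3 cm.

23.3 ± 1.48 cm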